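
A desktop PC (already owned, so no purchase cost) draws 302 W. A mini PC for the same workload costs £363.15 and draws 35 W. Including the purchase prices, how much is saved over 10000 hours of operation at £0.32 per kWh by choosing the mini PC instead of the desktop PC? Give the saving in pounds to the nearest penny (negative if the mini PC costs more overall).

desktop PC: £0.00 + (302/1000) kW × 10000 h × £0.32 = £0.00 + £966.4 = £966.4
mini PC: £363.15 + (35/1000) kW × 10000 h × £0.32 = £363.15 + £112 = £475.15
Saving = £966.4 − £475.15 = £491.25

£491.25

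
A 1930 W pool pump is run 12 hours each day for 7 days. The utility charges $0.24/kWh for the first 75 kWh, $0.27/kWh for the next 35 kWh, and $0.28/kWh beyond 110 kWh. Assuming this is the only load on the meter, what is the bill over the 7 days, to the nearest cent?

Runtime = 12 h/day × 7 days = 84 h
Energy = 1.93 kW × 84 h = 162.12 kWh
Tier 1 (0–75 kWh): 75 × $0.24 = $18
Tier 2 (75–110 kWh): 35 × $0.27 = $9.45
Above 110 kWh: 52.12 × $0.28 = $14.5936
Bill = $42.04

$42.04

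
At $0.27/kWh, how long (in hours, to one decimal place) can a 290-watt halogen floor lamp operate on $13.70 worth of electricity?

Energy available = $13.70 ÷ $0.27/kWh = 50.7407 kWh
Hours = 50.7407 kWh ÷ 0.29 kW = 175.0 h

175.0 h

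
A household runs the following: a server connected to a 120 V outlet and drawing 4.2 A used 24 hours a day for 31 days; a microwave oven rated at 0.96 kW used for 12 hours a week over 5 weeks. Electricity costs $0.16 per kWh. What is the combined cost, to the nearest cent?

server: Power = 4.2 A × 120 V = 504 W = 0.504 kW
server: Runtime = 24 h × 31 = 744 h
server: 0.504 kW × 744 h = 374.976 kWh
microwave oven: Runtime = 12 h/week × 5 weeks = 60 h
microwave oven: 0.96 kW × 60 h = 57.6 kWh
Total energy = 432.576 kWh
Cost = 432.576 × $0.16 = $69.21

$69.21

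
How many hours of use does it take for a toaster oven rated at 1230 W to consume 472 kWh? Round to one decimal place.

383.7 h

Hours = 472 kWh ÷ 1.23 kW = 383.7 h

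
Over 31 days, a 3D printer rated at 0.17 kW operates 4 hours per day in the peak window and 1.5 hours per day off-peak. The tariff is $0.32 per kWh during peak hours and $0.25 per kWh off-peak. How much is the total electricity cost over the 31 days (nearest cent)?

Peak energy = 0.17 kW × 4 h × 31 = 21.08 kWh
Off-peak energy = 0.17 kW × 1.5 h × 31 = 7.905 kWh
Cost = 21.08 × $0.32 + 7.905 × $0.25 = $6.7456 + $1.97625 = $8.72

$8.72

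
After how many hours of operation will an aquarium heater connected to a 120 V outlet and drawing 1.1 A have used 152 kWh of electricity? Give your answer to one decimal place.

1151.5 h

Power = 1.1 A × 120 V = 132 W = 0.132 kW
Hours = 152 kWh ÷ 0.132 kW = 1151.5 h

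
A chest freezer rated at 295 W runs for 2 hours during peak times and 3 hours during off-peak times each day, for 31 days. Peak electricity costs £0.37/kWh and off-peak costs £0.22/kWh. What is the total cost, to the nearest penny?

£12.80

Peak energy = 0.295 kW × 2 h × 31 = 18.29 kWh
Off-peak energy = 0.295 kW × 3 h × 31 = 27.435 kWh
Cost = 18.29 × £0.37 + 27.435 × £0.22 = £6.7673 + £6.0357 = £12.80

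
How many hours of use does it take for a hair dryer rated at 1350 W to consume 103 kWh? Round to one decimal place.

Hours = 103 kWh ÷ 1.35 kW = 76.3 h

76.3 h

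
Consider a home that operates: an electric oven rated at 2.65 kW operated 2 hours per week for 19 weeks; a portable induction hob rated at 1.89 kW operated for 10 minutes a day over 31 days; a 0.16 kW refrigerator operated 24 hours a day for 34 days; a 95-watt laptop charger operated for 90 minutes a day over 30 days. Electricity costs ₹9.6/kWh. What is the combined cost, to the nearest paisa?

electric oven: Runtime = 2 h/week × 19 weeks = 38 h
electric oven: 2.65 kW × 38 h = 100.7 kWh
portable induction hob: Runtime = 10 min × 31 = 310 min = 5.166666… h
portable induction hob: 1.89 kW × 5.166666… h = 9.765 kWh
refrigerator: Runtime = 24 h × 34 = 816 h
refrigerator: 0.16 kW × 816 h = 130.56 kWh
laptop charger: Runtime = 90 min × 30 = 2700 min = 45 h
laptop charger: 0.095 kW × 45 h = 4.275 kWh
Total energy = 245.3 kWh
Cost = 245.3 × ₹9.6 = ₹2354.88

₹2354.88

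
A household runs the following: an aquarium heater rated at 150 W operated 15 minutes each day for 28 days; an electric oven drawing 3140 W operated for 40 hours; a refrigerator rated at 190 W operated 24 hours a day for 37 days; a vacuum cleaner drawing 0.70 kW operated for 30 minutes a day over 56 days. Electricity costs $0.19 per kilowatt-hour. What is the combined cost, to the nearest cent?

$59.84

aquarium heater: Runtime = 15 min × 28 = 420 min = 7 h
aquarium heater: 0.15 kW × 7 h = 1.05 kWh
electric oven: 3.14 kW × 40 h = 125.6 kWh
refrigerator: Runtime = 24 h × 37 = 888 h
refrigerator: 0.19 kW × 888 h = 168.72 kWh
vacuum cleaner: Runtime = 30 min × 56 = 1680 min = 28 h
vacuum cleaner: 0.7 kW × 28 h = 19.6 kWh
Total energy = 314.97 kWh
Cost = 314.97 × $0.19 = $59.84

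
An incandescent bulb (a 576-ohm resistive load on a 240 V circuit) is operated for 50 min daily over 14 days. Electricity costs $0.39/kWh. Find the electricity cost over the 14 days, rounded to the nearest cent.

Power = V²/R = 240²/576 = 100 W = 0.1 kW
Runtime = 50 min × 14 = 700 min = 11.666666… h
Energy = 0.1 kW × 11.666666… h = 1.166666… kWh
Cost = 1.166666… kWh × $0.39/kWh = $0.46

$0.46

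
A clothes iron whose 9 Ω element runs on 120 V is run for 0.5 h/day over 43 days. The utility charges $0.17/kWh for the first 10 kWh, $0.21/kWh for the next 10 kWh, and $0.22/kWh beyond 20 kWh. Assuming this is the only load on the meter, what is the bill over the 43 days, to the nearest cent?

Power = V²/R = 120²/9 = 1600 W = 1.6 kW
Runtime = 0.5 h/day × 43 days = 21.5 h
Energy = 1.6 kW × 21.5 h = 34.4 kWh
Tier 1 (0–10 kWh): 10 × $0.17 = $1.7
Tier 2 (10–20 kWh): 10 × $0.21 = $2.1
Above 20 kWh: 14.4 × $0.22 = $3.168
Bill = $6.97

$6.97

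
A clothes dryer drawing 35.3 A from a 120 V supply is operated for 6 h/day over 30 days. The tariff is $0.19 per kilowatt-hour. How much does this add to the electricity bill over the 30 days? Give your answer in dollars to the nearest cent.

$144.87

Power = 35.3 A × 120 V = 4236 W = 4.236 kW
Runtime = 6 h/day × 30 days = 180 h
Energy = 4.236 kW × 180 h = 762.48 kWh
Cost = 762.48 kWh × $0.19/kWh = $144.87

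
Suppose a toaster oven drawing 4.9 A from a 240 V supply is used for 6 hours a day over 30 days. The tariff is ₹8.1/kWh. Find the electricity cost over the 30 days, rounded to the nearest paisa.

Power = 4.9 A × 240 V = 1176 W = 1.176 kW
Runtime = 6 h/day × 30 days = 180 h
Energy = 1.176 kW × 180 h = 211.68 kWh
Cost = 211.68 kWh × ₹8.1/kWh = ₹1714.61

₹1714.61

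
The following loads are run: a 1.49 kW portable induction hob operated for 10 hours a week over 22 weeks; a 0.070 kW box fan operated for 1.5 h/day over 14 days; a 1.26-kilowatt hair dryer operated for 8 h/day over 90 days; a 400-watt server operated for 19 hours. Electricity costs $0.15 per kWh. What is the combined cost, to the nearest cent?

$186.61

portable induction hob: Runtime = 10 h/week × 22 weeks = 220 h
portable induction hob: 1.49 kW × 220 h = 327.8 kWh
box fan: Runtime = 1.5 h/day × 14 days = 21 h
box fan: 0.07 kW × 21 h = 1.47 kWh
hair dryer: Runtime = 8 h/day × 90 days = 720 h
hair dryer: 1.26 kW × 720 h = 907.2 kWh
server: 0.4 kW × 19 h = 7.6 kWh
Total energy = 1244.07 kWh
Cost = 1244.07 × $0.15 = $186.61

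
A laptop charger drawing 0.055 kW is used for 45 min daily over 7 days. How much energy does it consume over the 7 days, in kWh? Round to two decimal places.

0.29 kWh

Runtime = 45 min × 7 = 315 min = 5.25 h
Energy = 0.055 kW × 5.25 h = 0.28875 kWh ≈ 0.29 kWh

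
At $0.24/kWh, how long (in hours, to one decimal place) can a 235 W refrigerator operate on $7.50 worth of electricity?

Energy available = $7.50 ÷ $0.24/kWh = 31.25 kWh
Hours = 31.25 kWh ÷ 0.235 kW = 133.0 h

133.0 h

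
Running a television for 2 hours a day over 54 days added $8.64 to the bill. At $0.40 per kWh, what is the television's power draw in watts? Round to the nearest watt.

200 W

Energy = $8.64 ÷ $0.40/kWh = 21.6 kWh
Runtime = 2 h/day × 54 days = 108 h
Power = 21.6 kWh ÷ 108 h = 0.2 kW = 200 W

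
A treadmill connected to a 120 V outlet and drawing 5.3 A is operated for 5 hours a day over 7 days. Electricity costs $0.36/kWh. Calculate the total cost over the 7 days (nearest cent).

$8.01

Power = 5.3 A × 120 V = 636 W = 0.636 kW
Runtime = 5 h/day × 7 days = 35 h
Energy = 0.636 kW × 35 h = 22.26 kWh
Cost = 22.26 kWh × $0.36/kWh = $8.01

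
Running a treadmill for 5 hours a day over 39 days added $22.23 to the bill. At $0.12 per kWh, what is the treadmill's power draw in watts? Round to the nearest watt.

Energy = $22.23 ÷ $0.12/kWh = 185.25 kWh
Runtime = 5 h/day × 39 days = 195 h
Power = 185.25 kWh ÷ 195 h = 0.95 kW = 950 W

950 W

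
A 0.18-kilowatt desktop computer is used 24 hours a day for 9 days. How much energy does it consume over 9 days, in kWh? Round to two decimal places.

38.88 kWh

Runtime = 24 h × 9 = 216 h
Energy = 0.18 kW × 216 h = 38.88 kWh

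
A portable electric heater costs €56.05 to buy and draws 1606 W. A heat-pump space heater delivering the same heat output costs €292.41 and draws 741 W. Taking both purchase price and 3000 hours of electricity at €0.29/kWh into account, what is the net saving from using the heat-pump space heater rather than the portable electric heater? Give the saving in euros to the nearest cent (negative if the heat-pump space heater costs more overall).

€516.19

portable electric heater: €56.05 + (1606/1000) kW × 3000 h × €0.29 = €56.05 + €1397.22 = €1453.27
heat-pump space heater: €292.41 + (741/1000) kW × 3000 h × €0.29 = €292.41 + €644.67 = €937.08
Saving = €1453.27 − €937.08 = €516.19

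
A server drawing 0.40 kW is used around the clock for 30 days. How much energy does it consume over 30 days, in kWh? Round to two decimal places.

288.00 kWh

Runtime = 24 h × 30 = 720 h
Energy = 0.4 kW × 720 h = 288 kWh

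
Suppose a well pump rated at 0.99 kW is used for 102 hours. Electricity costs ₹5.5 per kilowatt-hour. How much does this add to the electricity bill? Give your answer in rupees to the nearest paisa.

Energy = 0.99 kW × 102 h = 100.98 kWh
Cost = 100.98 kWh × ₹5.5/kWh = ₹555.39

₹555.39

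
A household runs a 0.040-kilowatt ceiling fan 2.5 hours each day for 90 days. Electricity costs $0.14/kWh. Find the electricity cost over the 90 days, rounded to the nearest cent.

Runtime = 2.5 h/day × 90 days = 225 h
Energy = 0.04 kW × 225 h = 9 kWh
Cost = 9 kWh × $0.14/kWh = $1.26

$1.26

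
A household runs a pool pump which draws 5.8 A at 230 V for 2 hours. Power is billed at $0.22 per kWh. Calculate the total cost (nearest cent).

Power = 5.8 A × 230 V = 1334 W = 1.334 kW
Energy = 1.334 kW × 2 h = 2.668 kWh
Cost = 2.668 kWh × $0.22/kWh = $0.59

$0.59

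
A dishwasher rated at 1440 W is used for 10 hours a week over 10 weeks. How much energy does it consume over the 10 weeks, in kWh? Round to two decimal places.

Runtime = 10 h/week × 10 weeks = 100 h
Energy = 1.44 kW × 100 h = 144 kWh

144.00 kWh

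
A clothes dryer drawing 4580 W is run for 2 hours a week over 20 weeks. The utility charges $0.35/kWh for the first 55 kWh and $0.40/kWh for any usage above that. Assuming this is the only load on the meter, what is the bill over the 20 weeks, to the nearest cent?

Runtime = 2 h/week × 20 weeks = 40 h
Energy = 4.58 kW × 40 h = 183.2 kWh
Tier 1 (0–55 kWh): 55 × $0.35 = $19.25
Above 55 kWh: 128.2 × $0.40 = $51.28
Bill = $70.53

$70.53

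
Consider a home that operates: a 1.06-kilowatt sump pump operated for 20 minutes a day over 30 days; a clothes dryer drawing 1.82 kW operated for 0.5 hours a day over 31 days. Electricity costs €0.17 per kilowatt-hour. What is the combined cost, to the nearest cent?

€6.60

sump pump: Runtime = 20 min × 30 = 600 min = 10 h
sump pump: 1.06 kW × 10 h = 10.6 kWh
clothes dryer: Runtime = 0.5 h/day × 31 days = 15.5 h
clothes dryer: 1.82 kW × 15.5 h = 28.21 kWh
Total energy = 38.81 kWh
Cost = 38.81 × €0.17 = €6.60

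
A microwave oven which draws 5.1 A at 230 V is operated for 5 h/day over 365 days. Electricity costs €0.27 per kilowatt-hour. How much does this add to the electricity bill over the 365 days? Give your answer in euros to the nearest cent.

€578.00

Power = 5.1 A × 230 V = 1173 W = 1.173 kW
Runtime = 5 h/day × 365 days = 1825 h
Energy = 1.173 kW × 1825 h = 2140.725 kWh
Cost = 2140.725 kWh × €0.27/kWh = €578.00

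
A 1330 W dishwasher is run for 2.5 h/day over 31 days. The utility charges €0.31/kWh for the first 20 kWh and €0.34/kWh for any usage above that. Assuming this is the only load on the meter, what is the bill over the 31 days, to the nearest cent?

Runtime = 2.5 h/day × 31 days = 77.5 h
Energy = 1.33 kW × 77.5 h = 103.075 kWh
Tier 1 (0–20 kWh): 20 × €0.31 = €6.2
Above 20 kWh: 83.075 × €0.34 = €28.2455
Bill = €34.45

€34.45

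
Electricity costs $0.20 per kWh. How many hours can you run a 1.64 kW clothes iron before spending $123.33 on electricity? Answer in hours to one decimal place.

Energy available = $123.33 ÷ $0.20/kWh = 616.65 kWh
Hours = 616.65 kWh ÷ 1.64 kW = 376.0 h

376.0 h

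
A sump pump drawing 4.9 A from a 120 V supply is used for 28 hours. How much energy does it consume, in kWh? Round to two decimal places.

16.46 kWh

Power = 4.9 A × 120 V = 588 W = 0.588 kW
Energy = 0.588 kW × 28 h = 16.464 kWh ≈ 16.46 kWh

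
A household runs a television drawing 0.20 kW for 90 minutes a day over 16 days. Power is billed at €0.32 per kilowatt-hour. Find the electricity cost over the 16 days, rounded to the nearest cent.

€1.54

Runtime = 90 min × 16 = 1440 min = 24 h
Energy = 0.2 kW × 24 h = 4.8 kWh
Cost = 4.8 kWh × €0.32/kWh = €1.54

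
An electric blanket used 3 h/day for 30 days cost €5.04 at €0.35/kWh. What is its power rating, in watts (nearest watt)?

Energy = €5.04 ÷ €0.35/kWh = 14.4 kWh
Runtime = 3 h/day × 30 days = 90 h
Power = 14.4 kWh ÷ 90 h = 0.16 kW = 160 W

160 W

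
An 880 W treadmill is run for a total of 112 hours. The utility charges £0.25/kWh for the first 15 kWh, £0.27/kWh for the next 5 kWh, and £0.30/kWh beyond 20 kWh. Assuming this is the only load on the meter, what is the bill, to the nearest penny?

£28.67

Energy = 0.88 kW × 112 h = 98.56 kWh
Tier 1 (0–15 kWh): 15 × £0.25 = £3.75
Tier 2 (15–20 kWh): 5 × £0.27 = £1.35
Above 20 kWh: 78.56 × £0.30 = £23.568
Bill = £28.67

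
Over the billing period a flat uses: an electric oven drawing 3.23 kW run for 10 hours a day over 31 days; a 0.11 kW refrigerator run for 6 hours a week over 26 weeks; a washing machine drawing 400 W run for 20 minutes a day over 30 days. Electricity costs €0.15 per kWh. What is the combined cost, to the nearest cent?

€153.37

electric oven: Runtime = 10 h/day × 31 days = 310 h
electric oven: 3.23 kW × 310 h = 1001.3 kWh
refrigerator: Runtime = 6 h/week × 26 weeks = 156 h
refrigerator: 0.11 kW × 156 h = 17.16 kWh
washing machine: Runtime = 20 min × 30 = 600 min = 10 h
washing machine: 0.4 kW × 10 h = 4 kWh
Total energy = 1022.46 kWh
Cost = 1022.46 × €0.15 = €153.37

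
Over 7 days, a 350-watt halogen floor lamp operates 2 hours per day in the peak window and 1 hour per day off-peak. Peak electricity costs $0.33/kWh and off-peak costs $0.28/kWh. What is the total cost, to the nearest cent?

Peak energy = 0.35 kW × 2 h × 7 = 4.9 kWh
Off-peak energy = 0.35 kW × 1 h × 7 = 2.45 kWh
Cost = 4.9 × $0.33 + 2.45 × $0.28 = $1.617 + $0.686 = $2.30

$2.30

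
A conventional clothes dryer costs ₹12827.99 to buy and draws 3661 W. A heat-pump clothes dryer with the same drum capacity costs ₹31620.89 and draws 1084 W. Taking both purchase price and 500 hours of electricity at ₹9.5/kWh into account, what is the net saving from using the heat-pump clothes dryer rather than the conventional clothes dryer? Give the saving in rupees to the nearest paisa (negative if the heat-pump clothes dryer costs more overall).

-₹6552.15

conventional clothes dryer: ₹12827.99 + (3661/1000) kW × 500 h × ₹9.5 = ₹12827.99 + ₹17389.75 = ₹30217.74
heat-pump clothes dryer: ₹31620.89 + (1084/1000) kW × 500 h × ₹9.5 = ₹31620.89 + ₹5149 = ₹36769.89
Saving = ₹30217.74 − ₹36769.89 = −₹6552.15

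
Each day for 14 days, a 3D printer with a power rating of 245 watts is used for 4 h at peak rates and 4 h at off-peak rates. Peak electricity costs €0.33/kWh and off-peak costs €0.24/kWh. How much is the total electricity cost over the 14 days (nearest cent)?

€7.82

Peak energy = 0.245 kW × 4 h × 14 = 13.72 kWh
Off-peak energy = 0.245 kW × 4 h × 14 = 13.72 kWh
Cost = 13.72 × €0.33 + 13.72 × €0.24 = €4.5276 + €3.2928 = €7.82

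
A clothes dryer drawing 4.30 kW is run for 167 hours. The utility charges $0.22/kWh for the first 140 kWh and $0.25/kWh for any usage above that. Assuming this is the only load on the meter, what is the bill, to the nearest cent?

$175.33

Energy = 4.3 kW × 167 h = 718.1 kWh
Tier 1 (0–140 kWh): 140 × $0.22 = $30.8
Above 140 kWh: 578.1 × $0.25 = $144.525
Bill = $175.33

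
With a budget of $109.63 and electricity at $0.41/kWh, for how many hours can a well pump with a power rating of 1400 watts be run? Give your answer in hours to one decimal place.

Energy available = $109.63 ÷ $0.41/kWh = 267.3902 kWh
Hours = 267.3902 kWh ÷ 1.4 kW = 191.0 h

191.0 h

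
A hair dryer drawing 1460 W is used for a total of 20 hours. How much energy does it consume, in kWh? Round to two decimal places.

Energy = 1.46 kW × 20 h = 29.2 kWh

29.20 kWh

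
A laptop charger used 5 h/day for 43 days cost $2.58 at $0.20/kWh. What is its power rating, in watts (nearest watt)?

Energy = $2.58 ÷ $0.20/kWh = 12.9 kWh
Runtime = 5 h/day × 43 days = 215 h
Power = 12.9 kWh ÷ 215 h = 0.06 kW = 60 W

60 W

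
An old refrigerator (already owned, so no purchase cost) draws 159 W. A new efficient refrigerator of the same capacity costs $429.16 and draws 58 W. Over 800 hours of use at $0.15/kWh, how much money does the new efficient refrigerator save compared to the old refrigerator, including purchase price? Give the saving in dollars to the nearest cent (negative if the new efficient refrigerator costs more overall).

-$417.04

old refrigerator: $0.00 + (159/1000) kW × 800 h × $0.15 = $0.00 + $19.08 = $19.08
new efficient refrigerator: $429.16 + (58/1000) kW × 800 h × $0.15 = $429.16 + $6.96 = $436.12
Saving = $19.08 − $436.12 = −$417.04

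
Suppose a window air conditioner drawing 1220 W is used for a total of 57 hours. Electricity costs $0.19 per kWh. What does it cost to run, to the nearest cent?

Energy = 1.22 kW × 57 h = 69.54 kWh
Cost = 69.54 kWh × $0.19/kWh = $13.21

$13.21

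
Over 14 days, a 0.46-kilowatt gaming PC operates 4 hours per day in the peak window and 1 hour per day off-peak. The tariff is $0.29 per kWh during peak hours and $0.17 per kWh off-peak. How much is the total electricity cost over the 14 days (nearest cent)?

Peak energy = 0.46 kW × 4 h × 14 = 25.76 kWh
Off-peak energy = 0.46 kW × 1 h × 14 = 6.44 kWh
Cost = 25.76 × $0.29 + 6.44 × $0.17 = $7.4704 + $1.0948 = $8.57

$8.57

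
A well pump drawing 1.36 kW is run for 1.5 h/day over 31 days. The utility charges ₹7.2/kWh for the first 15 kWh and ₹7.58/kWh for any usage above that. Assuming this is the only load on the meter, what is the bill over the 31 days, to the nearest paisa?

Runtime = 1.5 h/day × 31 days = 46.5 h
Energy = 1.36 kW × 46.5 h = 63.24 kWh
Tier 1 (0–15 kWh): 15 × ₹7.2 = ₹108
Above 15 kWh: 48.24 × ₹7.58 = ₹365.6592
Bill = ₹473.66

₹473.66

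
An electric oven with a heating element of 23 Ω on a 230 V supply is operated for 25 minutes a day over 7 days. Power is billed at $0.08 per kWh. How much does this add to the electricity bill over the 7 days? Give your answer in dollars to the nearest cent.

Power = V²/R = 230²/23 = 2300 W = 2.3 kW
Runtime = 25 min × 7 = 175 min = 2.916666… h
Energy = 2.3 kW × 2.916666… h = 6.708333… kWh
Cost = 6.708333… kWh × $0.08/kWh = $0.54

$0.54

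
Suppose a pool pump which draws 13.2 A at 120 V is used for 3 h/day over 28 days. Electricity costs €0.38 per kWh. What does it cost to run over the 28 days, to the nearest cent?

Power = 13.2 A × 120 V = 1584 W = 1.584 kW
Runtime = 3 h/day × 28 days = 84 h
Energy = 1.584 kW × 84 h = 133.056 kWh
Cost = 133.056 kWh × €0.38/kWh = €50.56

€50.56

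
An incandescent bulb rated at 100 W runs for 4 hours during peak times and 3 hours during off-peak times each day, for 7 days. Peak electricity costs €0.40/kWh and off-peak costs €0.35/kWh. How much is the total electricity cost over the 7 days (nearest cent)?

€1.86

Peak energy = 0.1 kW × 4 h × 7 = 2.8 kWh
Off-peak energy = 0.1 kW × 3 h × 7 = 2.1 kWh
Cost = 2.8 × €0.40 + 2.1 × €0.35 = €1.12 + €0.735 = €1.86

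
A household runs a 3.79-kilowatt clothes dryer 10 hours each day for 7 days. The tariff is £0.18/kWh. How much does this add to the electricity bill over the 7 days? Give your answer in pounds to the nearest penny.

£47.75

Runtime = 10 h/day × 7 days = 70 h
Energy = 3.79 kW × 70 h = 265.3 kWh
Cost = 265.3 kWh × £0.18/kWh = £47.75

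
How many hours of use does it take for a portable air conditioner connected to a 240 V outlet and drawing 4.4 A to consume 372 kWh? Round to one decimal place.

Power = 4.4 A × 240 V = 1056 W = 1.056 kW
Hours = 372 kWh ÷ 1.056 kW = 352.3 h

352.3 h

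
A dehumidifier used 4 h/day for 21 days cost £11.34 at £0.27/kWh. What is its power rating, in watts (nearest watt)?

Energy = £11.34 ÷ £0.27/kWh = 42 kWh
Runtime = 4 h/day × 21 days = 84 h
Power = 42 kWh ÷ 84 h = 0.5 kW = 500 W

500 W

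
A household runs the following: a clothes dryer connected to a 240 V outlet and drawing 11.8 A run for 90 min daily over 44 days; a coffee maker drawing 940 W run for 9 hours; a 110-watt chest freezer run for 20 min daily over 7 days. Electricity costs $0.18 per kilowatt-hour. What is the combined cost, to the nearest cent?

clothes dryer: Power = 11.8 A × 240 V = 2832 W = 2.832 kW
clothes dryer: Runtime = 90 min × 44 = 3960 min = 66 h
clothes dryer: 2.832 kW × 66 h = 186.912 kWh
coffee maker: 0.94 kW × 9 h = 8.46 kWh
chest freezer: Runtime = 20 min × 7 = 140 min = 2.333333… h
chest freezer: 0.11 kW × 2.333333… h = 0.256666… kWh
Total energy = 195.628666… kWh
Cost = 195.628666… × $0.18 = $35.21

$35.21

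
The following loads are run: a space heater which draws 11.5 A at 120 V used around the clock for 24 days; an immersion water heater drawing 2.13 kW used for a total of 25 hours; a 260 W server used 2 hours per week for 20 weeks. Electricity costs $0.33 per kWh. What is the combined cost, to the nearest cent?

$283.31

space heater: Power = 11.5 A × 120 V = 1380 W = 1.38 kW
space heater: Runtime = 24 h × 24 = 576 h
space heater: 1.38 kW × 576 h = 794.88 kWh
immersion water heater: 2.13 kW × 25 h = 53.25 kWh
server: Runtime = 2 h/week × 20 weeks = 40 h
server: 0.26 kW × 40 h = 10.4 kWh
Total energy = 858.53 kWh
Cost = 858.53 × $0.33 = $283.31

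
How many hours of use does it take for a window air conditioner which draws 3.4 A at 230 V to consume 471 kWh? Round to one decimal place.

602.3 h

Power = 3.4 A × 230 V = 782 W = 0.782 kW
Hours = 471 kWh ÷ 0.782 kW = 602.3 h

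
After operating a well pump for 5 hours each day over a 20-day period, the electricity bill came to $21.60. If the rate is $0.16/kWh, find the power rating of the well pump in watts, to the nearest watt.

Energy = $21.60 ÷ $0.16/kWh = 135 kWh
Runtime = 5 h/day × 20 days = 100 h
Power = 135 kWh ÷ 100 h = 1.35 kW = 1350 W

1350 W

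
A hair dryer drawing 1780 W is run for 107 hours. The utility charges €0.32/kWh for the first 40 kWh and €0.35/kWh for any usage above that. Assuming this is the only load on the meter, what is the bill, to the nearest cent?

€65.46

Energy = 1.78 kW × 107 h = 190.46 kWh
Tier 1 (0–40 kWh): 40 × €0.32 = €12.8
Above 40 kWh: 150.46 × €0.35 = €52.661
Bill = €65.46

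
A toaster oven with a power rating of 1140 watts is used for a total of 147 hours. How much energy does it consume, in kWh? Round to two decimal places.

Energy = 1.14 kW × 147 h = 167.58 kWh

167.58 kWh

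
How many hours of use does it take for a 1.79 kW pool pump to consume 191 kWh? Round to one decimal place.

106.7 h

Hours = 191 kWh ÷ 1.79 kW = 106.7 h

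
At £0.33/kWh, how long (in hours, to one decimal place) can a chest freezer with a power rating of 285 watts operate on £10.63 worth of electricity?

113.0 h

Energy available = £10.63 ÷ £0.33/kWh = 32.2121 kWh
Hours = 32.2121 kWh ÷ 0.285 kW = 113.0 h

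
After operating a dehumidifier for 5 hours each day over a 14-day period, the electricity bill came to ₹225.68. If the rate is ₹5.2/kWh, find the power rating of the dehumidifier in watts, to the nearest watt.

Energy = ₹225.68 ÷ ₹5.2/kWh = 43.4 kWh
Runtime = 5 h/day × 14 days = 70 h
Power = 43.4 kWh ÷ 70 h = 0.62 kW = 620 W

620 W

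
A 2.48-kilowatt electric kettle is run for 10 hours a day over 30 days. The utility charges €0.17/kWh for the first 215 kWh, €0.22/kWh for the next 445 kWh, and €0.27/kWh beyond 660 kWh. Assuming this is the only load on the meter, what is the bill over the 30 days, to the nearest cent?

€157.13

Runtime = 10 h/day × 30 days = 300 h
Energy = 2.48 kW × 300 h = 744 kWh
Tier 1 (0–215 kWh): 215 × €0.17 = €36.55
Tier 2 (215–660 kWh): 445 × €0.22 = €97.9
Above 660 kWh: 84 × €0.27 = €22.68
Bill = €157.13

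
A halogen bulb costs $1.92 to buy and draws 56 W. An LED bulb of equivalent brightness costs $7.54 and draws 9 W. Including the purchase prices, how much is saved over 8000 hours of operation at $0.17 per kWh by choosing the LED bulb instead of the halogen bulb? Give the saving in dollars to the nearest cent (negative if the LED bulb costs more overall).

$58.30

halogen bulb: $1.92 + (56/1000) kW × 8000 h × $0.17 = $1.92 + $76.16 = $78.08
LED bulb: $7.54 + (9/1000) kW × 8000 h × $0.17 = $7.54 + $12.24 = $19.78
Saving = $78.08 − $19.78 = $58.3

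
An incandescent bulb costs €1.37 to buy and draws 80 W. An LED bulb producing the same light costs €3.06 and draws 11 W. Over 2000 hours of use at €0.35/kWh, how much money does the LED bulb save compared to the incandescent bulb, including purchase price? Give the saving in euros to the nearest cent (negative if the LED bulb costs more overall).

€46.61

incandescent bulb: €1.37 + (80/1000) kW × 2000 h × €0.35 = €1.37 + €56 = €57.37
LED bulb: €3.06 + (11/1000) kW × 2000 h × €0.35 = €3.06 + €7.7 = €10.76
Saving = €57.37 − €10.76 = €46.61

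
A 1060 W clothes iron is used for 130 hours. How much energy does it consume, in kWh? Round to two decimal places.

Energy = 1.06 kW × 130 h = 137.8 kWh

137.80 kWh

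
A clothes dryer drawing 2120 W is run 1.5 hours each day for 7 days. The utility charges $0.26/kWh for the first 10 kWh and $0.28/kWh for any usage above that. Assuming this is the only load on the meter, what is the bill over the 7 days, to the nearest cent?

$6.03

Runtime = 1.5 h/day × 7 days = 10.5 h
Energy = 2.12 kW × 10.5 h = 22.26 kWh
Tier 1 (0–10 kWh): 10 × $0.26 = $2.6
Above 10 kWh: 12.26 × $0.28 = $3.4328
Bill = $6.03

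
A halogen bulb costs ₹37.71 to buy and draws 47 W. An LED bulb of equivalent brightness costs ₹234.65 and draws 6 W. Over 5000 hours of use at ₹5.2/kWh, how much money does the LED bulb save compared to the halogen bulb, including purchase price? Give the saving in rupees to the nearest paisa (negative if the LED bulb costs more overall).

₹869.06

halogen bulb: ₹37.71 + (47/1000) kW × 5000 h × ₹5.2 = ₹37.71 + ₹1222 = ₹1259.71
LED bulb: ₹234.65 + (6/1000) kW × 5000 h × ₹5.2 = ₹234.65 + ₹156 = ₹390.65
Saving = ₹1259.71 − ₹390.65 = ₹869.06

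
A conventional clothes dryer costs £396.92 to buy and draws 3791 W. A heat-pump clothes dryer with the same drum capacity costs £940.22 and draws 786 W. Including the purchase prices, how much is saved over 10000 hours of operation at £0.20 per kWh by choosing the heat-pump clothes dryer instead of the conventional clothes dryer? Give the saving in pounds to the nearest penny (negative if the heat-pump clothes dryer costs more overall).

£5466.70

conventional clothes dryer: £396.92 + (3791/1000) kW × 10000 h × £0.20 = £396.92 + £7582 = £7978.92
heat-pump clothes dryer: £940.22 + (786/1000) kW × 10000 h × £0.20 = £940.22 + £1572 = £2512.22
Saving = £7978.92 − £2512.22 = £5466.7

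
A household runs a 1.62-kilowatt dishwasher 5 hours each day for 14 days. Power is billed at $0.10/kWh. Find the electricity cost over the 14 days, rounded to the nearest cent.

$11.34

Runtime = 5 h/day × 14 days = 70 h
Energy = 1.62 kW × 70 h = 113.4 kWh
Cost = 113.4 kWh × $0.10/kWh = $11.34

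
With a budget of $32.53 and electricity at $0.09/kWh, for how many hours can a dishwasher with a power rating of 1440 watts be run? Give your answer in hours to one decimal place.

Energy available = $32.53 ÷ $0.09/kWh = 361.4444 kWh
Hours = 361.4444 kWh ÷ 1.44 kW = 251.0 h

251.0 h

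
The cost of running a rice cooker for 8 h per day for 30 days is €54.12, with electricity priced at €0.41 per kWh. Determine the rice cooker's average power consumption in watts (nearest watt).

Energy = €54.12 ÷ €0.41/kWh = 132 kWh
Runtime = 8 h/day × 30 days = 240 h
Power = 132 kWh ÷ 240 h = 0.55 kW = 550 W

550 W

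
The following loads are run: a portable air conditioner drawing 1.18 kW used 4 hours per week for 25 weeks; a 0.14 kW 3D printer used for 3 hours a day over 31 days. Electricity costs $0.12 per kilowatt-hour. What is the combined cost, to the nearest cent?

portable air conditioner: Runtime = 4 h/week × 25 weeks = 100 h
portable air conditioner: 1.18 kW × 100 h = 118 kWh
3D printer: Runtime = 3 h/day × 31 days = 93 h
3D printer: 0.14 kW × 93 h = 13.02 kWh
Total energy = 131.02 kWh
Cost = 131.02 × $0.12 = $15.72

$15.72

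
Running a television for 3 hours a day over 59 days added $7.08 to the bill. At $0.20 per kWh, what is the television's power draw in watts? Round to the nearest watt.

200 W

Energy = $7.08 ÷ $0.20/kWh = 35.4 kWh
Runtime = 3 h/day × 59 days = 177 h
Power = 35.4 kWh ÷ 177 h = 0.2 kW = 200 W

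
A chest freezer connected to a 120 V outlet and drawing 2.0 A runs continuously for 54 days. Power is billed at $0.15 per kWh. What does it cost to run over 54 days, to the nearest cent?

Power = 2.0 A × 120 V = 240 W = 0.24 kW
Runtime = 24 h × 54 = 1296 h
Energy = 0.24 kW × 1296 h = 311.04 kWh
Cost = 311.04 kWh × $0.15/kWh = $46.66

$46.66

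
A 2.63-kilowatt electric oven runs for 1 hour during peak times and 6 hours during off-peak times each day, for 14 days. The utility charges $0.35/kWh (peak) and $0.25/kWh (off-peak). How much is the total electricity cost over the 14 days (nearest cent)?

Peak energy = 2.63 kW × 1 h × 14 = 36.82 kWh
Off-peak energy = 2.63 kW × 6 h × 14 = 220.92 kWh
Cost = 36.82 × $0.35 + 220.92 × $0.25 = $12.887 + $55.23 = $68.12

$68.12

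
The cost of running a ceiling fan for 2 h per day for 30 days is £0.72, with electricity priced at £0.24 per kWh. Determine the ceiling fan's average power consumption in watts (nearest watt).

50 W

Energy = £0.72 ÷ £0.24/kWh = 3 kWh
Runtime = 2 h/day × 30 days = 60 h
Power = 3 kWh ÷ 60 h = 0.05 kW = 50 W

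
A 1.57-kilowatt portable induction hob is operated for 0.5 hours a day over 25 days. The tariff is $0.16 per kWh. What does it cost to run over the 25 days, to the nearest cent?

Runtime = 0.5 h/day × 25 days = 12.5 h
Energy = 1.57 kW × 12.5 h = 19.625 kWh
Cost = 19.625 kWh × $0.16/kWh = $3.14

$3.14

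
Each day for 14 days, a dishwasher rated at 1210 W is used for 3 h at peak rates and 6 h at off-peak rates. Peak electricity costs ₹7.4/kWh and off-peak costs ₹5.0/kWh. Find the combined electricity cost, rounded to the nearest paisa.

Peak energy = 1.21 kW × 3 h × 14 = 50.82 kWh
Off-peak energy = 1.21 kW × 6 h × 14 = 101.64 kWh
Cost = 50.82 × ₹7.4 + 101.64 × ₹5.0 = ₹376.068 + ₹508.2 = ₹884.27

₹884.27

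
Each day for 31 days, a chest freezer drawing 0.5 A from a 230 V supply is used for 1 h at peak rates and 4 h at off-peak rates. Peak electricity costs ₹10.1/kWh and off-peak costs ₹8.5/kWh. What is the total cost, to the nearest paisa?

₹157.22

Power = 0.5 A × 230 V = 115 W = 0.115 kW
Peak energy = 0.115 kW × 1 h × 31 = 3.565 kWh
Off-peak energy = 0.115 kW × 4 h × 31 = 14.26 kWh
Cost = 3.565 × ₹10.1 + 14.26 × ₹8.5 = ₹36.0065 + ₹121.21 = ₹157.22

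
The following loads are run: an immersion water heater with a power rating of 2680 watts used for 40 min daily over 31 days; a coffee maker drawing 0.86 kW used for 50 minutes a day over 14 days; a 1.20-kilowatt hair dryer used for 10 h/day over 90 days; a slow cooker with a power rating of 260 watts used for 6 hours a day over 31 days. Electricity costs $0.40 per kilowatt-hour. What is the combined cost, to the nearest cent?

$477.51

immersion water heater: Runtime = 40 min × 31 = 1240 min = 20.666666… h
immersion water heater: 2.68 kW × 20.666666… h = 55.386666… kWh
coffee maker: Runtime = 50 min × 14 = 700 min = 11.666666… h
coffee maker: 0.86 kW × 11.666666… h = 10.033333… kWh
hair dryer: Runtime = 10 h/day × 90 days = 900 h
hair dryer: 1.2 kW × 900 h = 1080 kWh
slow cooker: Runtime = 6 h/day × 31 days = 186 h
slow cooker: 0.26 kW × 186 h = 48.36 kWh
Total energy = 1193.78 kWh
Cost = 1193.78 × $0.40 = $477.51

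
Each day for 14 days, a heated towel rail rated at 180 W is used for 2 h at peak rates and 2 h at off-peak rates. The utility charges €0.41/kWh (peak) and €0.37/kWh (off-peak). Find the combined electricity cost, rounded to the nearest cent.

€3.93

Peak energy = 0.18 kW × 2 h × 14 = 5.04 kWh
Off-peak energy = 0.18 kW × 2 h × 14 = 5.04 kWh
Cost = 5.04 × €0.41 + 5.04 × €0.37 = €2.0664 + €1.8648 = €3.93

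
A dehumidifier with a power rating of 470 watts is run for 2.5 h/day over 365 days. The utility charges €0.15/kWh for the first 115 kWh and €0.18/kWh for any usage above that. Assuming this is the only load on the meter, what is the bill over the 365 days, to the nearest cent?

Runtime = 2.5 h/day × 365 days = 912.5 h
Energy = 0.47 kW × 912.5 h = 428.875 kWh
Tier 1 (0–115 kWh): 115 × €0.15 = €17.25
Above 115 kWh: 313.875 × €0.18 = €56.4975
Bill = €73.75

€73.75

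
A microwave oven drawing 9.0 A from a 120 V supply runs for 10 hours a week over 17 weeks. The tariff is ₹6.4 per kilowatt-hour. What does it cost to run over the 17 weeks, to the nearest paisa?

Power = 9.0 A × 120 V = 1080 W = 1.08 kW
Runtime = 10 h/week × 17 weeks = 170 h
Energy = 1.08 kW × 170 h = 183.6 kWh
Cost = 183.6 kWh × ₹6.4/kWh = ₹1175.04

₹1175.04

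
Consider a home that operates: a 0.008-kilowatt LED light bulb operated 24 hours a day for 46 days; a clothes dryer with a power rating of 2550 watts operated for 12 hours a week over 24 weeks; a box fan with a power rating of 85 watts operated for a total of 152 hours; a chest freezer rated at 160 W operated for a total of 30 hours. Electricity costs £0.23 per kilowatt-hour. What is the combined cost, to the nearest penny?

£175.02

LED light bulb: Runtime = 24 h × 46 = 1104 h
LED light bulb: 0.008 kW × 1104 h = 8.832 kWh
clothes dryer: Runtime = 12 h/week × 24 weeks = 288 h
clothes dryer: 2.55 kW × 288 h = 734.4 kWh
box fan: 0.085 kW × 152 h = 12.92 kWh
chest freezer: 0.16 kW × 30 h = 4.8 kWh
Total energy = 760.952 kWh
Cost = 760.952 × £0.23 = £175.02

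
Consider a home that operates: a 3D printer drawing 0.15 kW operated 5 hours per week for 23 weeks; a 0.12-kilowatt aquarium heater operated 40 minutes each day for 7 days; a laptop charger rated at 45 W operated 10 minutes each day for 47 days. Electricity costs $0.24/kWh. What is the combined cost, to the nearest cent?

3D printer: Runtime = 5 h/week × 23 weeks = 115 h
3D printer: 0.15 kW × 115 h = 17.25 kWh
aquarium heater: Runtime = 40 min × 7 = 280 min = 4.666666… h
aquarium heater: 0.12 kW × 4.666666… h = 0.56 kWh
laptop charger: Runtime = 10 min × 47 = 470 min = 7.833333… h
laptop charger: 0.045 kW × 7.833333… h = 0.3525 kWh
Total energy = 18.1625 kWh
Cost = 18.1625 × $0.24 = $4.36

$4.36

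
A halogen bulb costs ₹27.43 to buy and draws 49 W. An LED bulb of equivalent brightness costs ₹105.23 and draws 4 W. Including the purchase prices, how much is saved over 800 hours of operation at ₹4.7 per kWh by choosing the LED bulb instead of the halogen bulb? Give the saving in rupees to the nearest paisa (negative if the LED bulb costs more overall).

₹91.40

halogen bulb: ₹27.43 + (49/1000) kW × 800 h × ₹4.7 = ₹27.43 + ₹184.24 = ₹211.67
LED bulb: ₹105.23 + (4/1000) kW × 800 h × ₹4.7 = ₹105.23 + ₹15.04 = ₹120.27
Saving = ₹211.67 − ₹120.27 = ₹91.4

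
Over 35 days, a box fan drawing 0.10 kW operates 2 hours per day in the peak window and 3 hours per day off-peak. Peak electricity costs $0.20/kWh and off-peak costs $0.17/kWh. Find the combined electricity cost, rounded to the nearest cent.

Peak energy = 0.1 kW × 2 h × 35 = 7 kWh
Off-peak energy = 0.1 kW × 3 h × 35 = 10.5 kWh
Cost = 7 × $0.20 + 10.5 × $0.17 = $1.4 + $1.785 = $3.19

$3.19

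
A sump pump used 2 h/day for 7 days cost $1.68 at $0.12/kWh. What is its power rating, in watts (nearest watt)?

1000 W

Energy = $1.68 ÷ $0.12/kWh = 14 kWh
Runtime = 2 h/day × 7 days = 14 h
Power = 14 kWh ÷ 14 h = 1 kW = 1000 W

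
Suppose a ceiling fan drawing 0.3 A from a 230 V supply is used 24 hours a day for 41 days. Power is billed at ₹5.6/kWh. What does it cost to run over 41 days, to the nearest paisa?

₹380.22

Power = 0.3 A × 230 V = 69 W = 0.069 kW
Runtime = 24 h × 41 = 984 h
Energy = 0.069 kW × 984 h = 67.896 kWh
Cost = 67.896 kWh × ₹5.6/kWh = ₹380.22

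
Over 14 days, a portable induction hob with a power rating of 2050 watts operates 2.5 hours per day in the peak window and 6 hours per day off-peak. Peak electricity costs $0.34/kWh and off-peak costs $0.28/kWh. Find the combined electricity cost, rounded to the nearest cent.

Peak energy = 2.05 kW × 2.5 h × 14 = 71.75 kWh
Off-peak energy = 2.05 kW × 6 h × 14 = 172.2 kWh
Cost = 71.75 × $0.34 + 172.2 × $0.28 = $24.395 + $48.216 = $72.61

$72.61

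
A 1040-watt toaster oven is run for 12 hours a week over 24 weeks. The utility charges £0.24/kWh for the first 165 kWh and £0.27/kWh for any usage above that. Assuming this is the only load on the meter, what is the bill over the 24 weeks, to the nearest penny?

£75.92

Runtime = 12 h/week × 24 weeks = 288 h
Energy = 1.04 kW × 288 h = 299.52 kWh
Tier 1 (0–165 kWh): 165 × £0.24 = £39.6
Above 165 kWh: 134.52 × £0.27 = £36.3204
Bill = £75.92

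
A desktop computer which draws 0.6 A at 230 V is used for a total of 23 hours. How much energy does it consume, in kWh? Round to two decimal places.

Power = 0.6 A × 230 V = 138 W = 0.138 kW
Energy = 0.138 kW × 23 h = 3.174 kWh ≈ 3.17 kWh

3.17 kWh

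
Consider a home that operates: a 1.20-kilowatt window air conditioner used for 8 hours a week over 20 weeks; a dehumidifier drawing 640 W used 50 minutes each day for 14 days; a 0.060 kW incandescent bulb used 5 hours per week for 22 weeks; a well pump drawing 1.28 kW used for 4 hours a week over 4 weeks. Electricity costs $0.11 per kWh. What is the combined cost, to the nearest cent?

$24.92

window air conditioner: Runtime = 8 h/week × 20 weeks = 160 h
window air conditioner: 1.2 kW × 160 h = 192 kWh
dehumidifier: Runtime = 50 min × 14 = 700 min = 11.666666… h
dehumidifier: 0.64 kW × 11.666666… h = 7.466666… kWh
incandescent bulb: Runtime = 5 h/week × 22 weeks = 110 h
incandescent bulb: 0.06 kW × 110 h = 6.6 kWh
well pump: Runtime = 4 h/week × 4 weeks = 16 h
well pump: 1.28 kW × 16 h = 20.48 kWh
Total energy = 226.546666… kWh
Cost = 226.546666… × $0.11 = $24.92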